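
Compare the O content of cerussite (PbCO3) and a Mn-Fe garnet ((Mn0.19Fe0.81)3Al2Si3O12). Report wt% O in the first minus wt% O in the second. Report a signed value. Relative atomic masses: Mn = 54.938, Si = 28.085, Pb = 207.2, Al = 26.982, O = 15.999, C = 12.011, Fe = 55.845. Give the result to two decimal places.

O in PbCO3: molar mass 267.208 g/mol; 3×15.999 = 47.997 g → 17.96 wt%.
O in (Mn0.19Fe0.81)3Al2Si3O12: molar mass 497.225 g/mol; 12×15.999 = 191.988 g → 38.61 wt%.
Difference = 17.96 − 38.61 = -20.65 percentage points.

-20.65 percentage points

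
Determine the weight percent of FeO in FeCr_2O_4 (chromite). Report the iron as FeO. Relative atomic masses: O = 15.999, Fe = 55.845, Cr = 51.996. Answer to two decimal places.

Molar mass of FeCr_2O_4 = 1*55.845 + 2*51.996 + 4*15.999 = 223.833 g/mol.
Each formula unit contains 1 Fe, equivalent to 1/1 = 1.0000 mol FeO.
M(FeO) = 1×55.845 + 1×15.999 = 71.844 g/mol.
Mass of FeO per formula unit = 1.0000 × 71.844 = 71.844 g.
FeO wt% = 71.844 / 223.833 × 100 = 32.10%.

32.10 wt%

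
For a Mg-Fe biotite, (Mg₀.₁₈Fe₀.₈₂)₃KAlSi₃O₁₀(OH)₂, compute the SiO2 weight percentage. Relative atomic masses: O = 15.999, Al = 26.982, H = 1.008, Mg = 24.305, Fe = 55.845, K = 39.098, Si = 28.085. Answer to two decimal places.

M((Mg₀.₁₈Fe₀.₈₂)₃KAlSi₃O₁₀(OH)₂) = 494.842 g/mol; M(SiO2) = 60.083 g/mol.
Moles SiO2 per formula unit = 3 Si ÷ 1 = 3.0000.
SiO2 fraction = (3.0000 × 60.083) / 494.842 = 180.249/494.842 = 0.3643.

36.43 wt%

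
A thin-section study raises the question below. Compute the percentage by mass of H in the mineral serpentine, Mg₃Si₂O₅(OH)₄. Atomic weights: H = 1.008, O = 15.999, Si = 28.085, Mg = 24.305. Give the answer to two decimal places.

Molar mass of Mg₃Si₂O₅(OH)₄: 3×24.305 + 2×28.085 + 9×15.999 + 4×1.008 = 277.108 g/mol.
Mass of H per formula unit: 4 × 1.008 = 4.032 g.
Weight fraction H = 4.032 / 277.108 = 0.0146.

1.46 wt%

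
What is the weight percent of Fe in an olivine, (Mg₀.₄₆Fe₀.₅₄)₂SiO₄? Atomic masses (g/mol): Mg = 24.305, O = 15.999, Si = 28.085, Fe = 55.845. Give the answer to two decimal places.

34.51 weight percent

Molar mass of (Mg₀.₄₆Fe₀.₅₄)₂SiO₄: 0.92·24.305 + 1.08·55.845 + 1·28.085 + 4·15.999 = 174.754 g/mol.
Mass of Fe per formula unit: 1.08 × 55.845 = 60.313 g.
Weight fraction Fe = 60.313 / 174.754 = 0.3451.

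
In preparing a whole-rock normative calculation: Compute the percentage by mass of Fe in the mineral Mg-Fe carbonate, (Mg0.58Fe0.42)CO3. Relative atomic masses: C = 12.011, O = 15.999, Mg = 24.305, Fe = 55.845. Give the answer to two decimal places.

24.04 weight percent

Molar mass of (Mg0.58Fe0.42)CO3: 0.58×24.305 + 0.42×55.845 + 1×12.011 + 3×15.999 = 97.560 g/mol.
Mass of Fe per formula unit: 0.42 × 55.845 = 23.455 g.
Weight fraction Fe = 23.455 / 97.560 = 0.2404.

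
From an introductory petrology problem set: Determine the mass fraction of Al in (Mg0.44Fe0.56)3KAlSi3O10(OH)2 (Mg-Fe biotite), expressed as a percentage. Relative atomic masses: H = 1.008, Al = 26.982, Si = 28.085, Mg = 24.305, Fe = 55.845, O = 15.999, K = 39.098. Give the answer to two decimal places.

5.74 wt%

Molar mass of (Mg0.44Fe0.56)3KAlSi3O10(OH)2: 1.32×24.305 + 1.68×55.845 + 1×39.098 + 1×26.982 + 3×28.085 + 12×15.999 + 2×1.008 = 470.241 g/mol.
Mass of Al per formula unit: 1 × 26.982 = 26.982 g.
Weight fraction Al = 26.982 / 470.241 = 0.0574.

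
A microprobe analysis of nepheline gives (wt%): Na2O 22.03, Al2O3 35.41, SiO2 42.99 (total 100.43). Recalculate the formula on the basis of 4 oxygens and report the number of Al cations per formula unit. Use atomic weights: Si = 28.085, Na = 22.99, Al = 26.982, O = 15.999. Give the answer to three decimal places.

0.982 Al apfu

Na2O: 22.03/61.979 = 0.35544 mol → 0.71088 mol Na, 0.35544 mol O.
Al2O3: 35.41/101.961 = 0.34729 mol → 0.69458 mol Al, 1.04187 mol O.
SiO2: 42.99/60.083 = 0.71551 mol → 0.71551 mol Si, 1.43102 mol O.
Total oxygen = 2.82833 mol. Normalization factor = 4/2.82833 = 1.41426.
Al per 4 O = 0.69458 × 1.41426 = 0.982.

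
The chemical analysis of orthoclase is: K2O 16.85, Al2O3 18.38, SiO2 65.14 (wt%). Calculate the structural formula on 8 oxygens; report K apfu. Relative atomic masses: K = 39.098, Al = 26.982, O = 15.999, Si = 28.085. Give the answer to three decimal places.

0.991 K apfu

K2O (M=94.195): mol = 0.17888; K = 0.35776, O = 0.17888.
Al2O3 (M=101.961): mol = 0.18027; Al = 0.36054, O = 0.54081.
SiO2 (M=60.083): mol = 1.08417; Si = 1.08417, O = 2.16834.
ΣO = 2.88803; factor = 8/ΣO = 2.77005.
K apfu = 0.35776 × 2.77005 = 0.991.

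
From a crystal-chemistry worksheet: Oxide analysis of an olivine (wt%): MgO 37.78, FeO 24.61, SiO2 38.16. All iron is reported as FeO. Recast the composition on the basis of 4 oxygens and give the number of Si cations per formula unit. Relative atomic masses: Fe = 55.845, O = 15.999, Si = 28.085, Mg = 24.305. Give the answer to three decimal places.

0.996 Si apfu

37.78 wt% MgO ÷ 40.304 g/mol = 0.93738 mol, giving 0.93738 Mg and 0.93738 O.
24.61 wt% FeO ÷ 71.844 g/mol = 0.34255 mol, giving 0.34255 Fe and 0.34255 O.
38.16 wt% SiO2 ÷ 60.083 g/mol = 0.63512 mol, giving 0.63512 Si and 1.27024 O.
Oxygen sums to 2.55017; scaling by 4/2.55017 = 1.56852 puts the formula on 4 O.
Si: 0.63512 × 1.56852 = 0.996 atoms per formula unit.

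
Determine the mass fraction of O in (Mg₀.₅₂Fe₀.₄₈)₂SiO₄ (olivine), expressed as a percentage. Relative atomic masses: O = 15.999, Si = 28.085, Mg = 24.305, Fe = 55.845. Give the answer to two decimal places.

37.43 mass %

Formula mass = 1.04×24.305 + 0.96×55.845 + 1×28.085 + 4×15.999 = 170.969 g/mol, of which 63.996 g is O.
So O makes up 63.996/170.969 = 0.3743 of the mass, i.e. 37.43%.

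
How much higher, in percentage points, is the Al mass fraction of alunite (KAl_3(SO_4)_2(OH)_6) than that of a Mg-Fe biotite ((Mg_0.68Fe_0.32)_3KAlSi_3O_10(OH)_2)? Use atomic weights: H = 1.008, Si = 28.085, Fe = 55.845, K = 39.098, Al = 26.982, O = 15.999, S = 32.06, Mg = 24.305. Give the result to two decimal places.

13.51 percentage points

First mineral: 80.946 g Al in 414.198 g formula = 19.54 wt% Al.
Second mineral: 26.982 g Al in 447.532 g formula = 6.03 wt% Al.
19.54% − 6.03% gives a difference of 13.51 percentage points.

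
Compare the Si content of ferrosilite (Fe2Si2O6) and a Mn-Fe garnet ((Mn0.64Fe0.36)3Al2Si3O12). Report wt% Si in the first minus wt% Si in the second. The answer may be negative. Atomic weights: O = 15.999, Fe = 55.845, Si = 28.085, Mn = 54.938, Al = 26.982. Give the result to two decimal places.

4.30 percentage points

Si in Fe2Si2O6: molar mass 263.854 g/mol; 2×28.085 = 56.170 g → 21.29 wt%.
Si in (Mn0.64Fe0.36)3Al2Si3O12: molar mass 496.001 g/mol; 3×28.085 = 84.255 g → 16.99 wt%.
Difference = 21.29 − 16.99 = 4.30 percentage points.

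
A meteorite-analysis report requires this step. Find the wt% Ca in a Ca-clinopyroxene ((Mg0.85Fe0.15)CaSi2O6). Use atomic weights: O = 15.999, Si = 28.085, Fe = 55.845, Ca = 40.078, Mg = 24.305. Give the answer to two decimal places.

M((Mg0.85Fe0.15)CaSi2O6) = 221.278 g/mol.
Ca contributes 1 × 40.078 = 40.078 g per mole.
40.078/221.278 = 0.1811 → 18.11%.

18.11 weight percent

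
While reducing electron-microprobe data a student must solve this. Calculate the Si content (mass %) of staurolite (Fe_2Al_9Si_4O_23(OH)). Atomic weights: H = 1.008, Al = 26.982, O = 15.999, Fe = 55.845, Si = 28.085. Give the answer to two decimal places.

Molar mass of Fe_2Al_9Si_4O_23(OH): 2·55.845 + 9·26.982 + 4·28.085 + 24·15.999 + 1·1.008 = 851.852 g/mol.
Mass of Si per formula unit: 4 × 28.085 = 112.340 g.
Weight fraction Si = 112.340 / 851.852 = 0.1319.

13.19 mass %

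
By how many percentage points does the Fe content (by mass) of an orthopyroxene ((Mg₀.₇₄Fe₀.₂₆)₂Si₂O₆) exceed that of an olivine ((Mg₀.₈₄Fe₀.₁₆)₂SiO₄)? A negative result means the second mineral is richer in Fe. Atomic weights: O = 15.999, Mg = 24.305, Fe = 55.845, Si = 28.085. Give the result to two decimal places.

Fe in (Mg₀.₇₄Fe₀.₂₆)₂Si₂O₆: molar mass 217.175 g/mol; 0.52×55.845 = 29.039 g → 13.37 wt%.
Fe in (Mg₀.₈₄Fe₀.₁₆)₂SiO₄: molar mass 150.784 g/mol; 0.32×55.845 = 17.870 g → 11.85 wt%.
Difference = 13.37 − 11.85 = 1.52 percentage points.

1.52 percentage points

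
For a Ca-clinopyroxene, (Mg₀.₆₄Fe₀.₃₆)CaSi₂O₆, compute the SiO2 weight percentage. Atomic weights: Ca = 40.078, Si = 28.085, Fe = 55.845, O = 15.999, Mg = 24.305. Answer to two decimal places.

M((Mg₀.₆₄Fe₀.₃₆)CaSi₂O₆) = 227.901 g/mol; M(SiO2) = 60.083 g/mol.
Moles SiO2 per formula unit = 2 Si ÷ 1 = 2.0000.
SiO2 fraction = (2.0000 × 60.083) / 227.901 = 120.166/227.901 = 0.5273.

52.73 wt%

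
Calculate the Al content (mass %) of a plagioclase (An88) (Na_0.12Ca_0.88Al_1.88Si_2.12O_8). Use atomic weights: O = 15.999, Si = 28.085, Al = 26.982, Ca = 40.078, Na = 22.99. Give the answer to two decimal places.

Formula mass = 0.12*22.99 + 0.88*40.078 + 1.88*26.982 + 2.12*28.085 + 8*15.999 = 276.286 g/mol, of which 50.726 g is Al.
So Al makes up 50.726/276.286 = 0.1836 of the mass, i.e. 18.36%.

18.36 mass %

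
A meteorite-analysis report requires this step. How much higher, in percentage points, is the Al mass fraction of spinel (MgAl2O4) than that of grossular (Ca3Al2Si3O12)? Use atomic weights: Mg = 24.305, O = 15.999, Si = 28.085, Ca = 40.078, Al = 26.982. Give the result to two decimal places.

Al in MgAl2O4: molar mass 142.265 g/mol; 2×26.982 = 53.964 g → 37.93 wt%.
Al in Ca3Al2Si3O12: molar mass 450.441 g/mol; 2×26.982 = 53.964 g → 11.98 wt%.
Difference = 37.93 − 11.98 = 25.95 percentage points.

25.95 percentage points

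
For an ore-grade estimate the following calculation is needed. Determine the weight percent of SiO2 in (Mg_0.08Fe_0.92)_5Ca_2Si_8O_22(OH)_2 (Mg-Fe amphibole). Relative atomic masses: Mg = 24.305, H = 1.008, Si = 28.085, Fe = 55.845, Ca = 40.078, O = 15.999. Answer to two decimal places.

M((Mg_0.08Fe_0.92)_5Ca_2Si_8O_22(OH)_2) = 957.437 g/mol; M(SiO2) = 60.083 g/mol.
Moles SiO2 per formula unit = 8 Si ÷ 1 = 8.0000.
SiO2 fraction = (8.0000 × 60.083) / 957.437 = 480.664/957.437 = 0.5020.

50.20 wt%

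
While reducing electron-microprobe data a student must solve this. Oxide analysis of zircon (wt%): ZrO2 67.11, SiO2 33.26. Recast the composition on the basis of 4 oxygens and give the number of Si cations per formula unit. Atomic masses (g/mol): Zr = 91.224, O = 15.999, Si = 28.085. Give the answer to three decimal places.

1.008 Si apfu

67.11 wt% ZrO2 ÷ 123.222 g/mol = 0.54463 mol, giving 0.54463 Zr and 1.08926 O.
33.26 wt% SiO2 ÷ 60.083 g/mol = 0.55357 mol, giving 0.55357 Si and 1.10714 O.
Oxygen sums to 2.19640; scaling by 4/2.19640 = 1.82116 puts the formula on 4 O.
Si: 0.55357 × 1.82116 = 1.008 atoms per formula unit.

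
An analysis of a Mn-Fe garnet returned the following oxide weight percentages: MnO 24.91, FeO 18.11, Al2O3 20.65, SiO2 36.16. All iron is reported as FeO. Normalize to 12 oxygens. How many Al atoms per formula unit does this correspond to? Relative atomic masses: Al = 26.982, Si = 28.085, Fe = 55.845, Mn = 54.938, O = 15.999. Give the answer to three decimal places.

2.013 Al apfu

MnO: 24.91/70.937 = 0.35116 mol → 0.35116 mol Mn, 0.35116 mol O.
FeO: 18.11/71.844 = 0.25207 mol → 0.25207 mol Fe, 0.25207 mol O.
Al2O3: 20.65/101.961 = 0.20253 mol → 0.40506 mol Al, 0.60759 mol O.
SiO2: 36.16/60.083 = 0.60183 mol → 0.60183 mol Si, 1.20366 mol O.
Total oxygen = 2.41448 mol. Normalization factor = 12/2.41448 = 4.97001.
Al per 12 O = 0.40506 × 4.97001 = 2.013.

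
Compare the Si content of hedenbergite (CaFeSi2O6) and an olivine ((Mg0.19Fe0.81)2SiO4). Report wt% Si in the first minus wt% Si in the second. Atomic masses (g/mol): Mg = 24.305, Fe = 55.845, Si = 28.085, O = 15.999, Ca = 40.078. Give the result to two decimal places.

First mineral: 56.170 g Si in 248.087 g formula = 22.64 wt% Si.
Second mineral: 28.085 g Si in 191.786 g formula = 14.64 wt% Si.
22.64% − 14.64% gives a difference of 8.00 percentage points.

8.00 percentage points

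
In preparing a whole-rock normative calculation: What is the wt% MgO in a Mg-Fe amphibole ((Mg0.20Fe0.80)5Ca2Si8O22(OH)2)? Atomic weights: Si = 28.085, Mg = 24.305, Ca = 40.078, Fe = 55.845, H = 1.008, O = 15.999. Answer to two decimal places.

Formula mass = 938.513 g/mol.
1 Mg → 1.0000 mol MgO per formula unit; M(MgO) = 40.304, so MgO mass = 40.304 g.
40.304/938.513 × 100 = 4.29 wt%.

4.29 wt%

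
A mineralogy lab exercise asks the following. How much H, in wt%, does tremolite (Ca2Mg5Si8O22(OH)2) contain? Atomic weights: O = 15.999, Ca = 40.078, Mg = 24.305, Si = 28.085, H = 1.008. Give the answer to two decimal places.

0.25 wt%

Formula mass = 2*40.078 + 5*24.305 + 8*28.085 + 24*15.999 + 2*1.008 = 812.353 g/mol, of which 2.016 g is H.
So H makes up 2.016/812.353 = 0.0025 of the mass, i.e. 0.25%.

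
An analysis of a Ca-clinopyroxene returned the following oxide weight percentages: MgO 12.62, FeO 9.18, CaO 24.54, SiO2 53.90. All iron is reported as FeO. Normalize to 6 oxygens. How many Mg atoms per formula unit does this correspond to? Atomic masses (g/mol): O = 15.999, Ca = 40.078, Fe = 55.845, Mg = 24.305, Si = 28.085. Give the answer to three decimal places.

MgO: 12.62/40.304 = 0.31312 mol → 0.31312 mol Mg, 0.31312 mol O.
FeO: 9.18/71.844 = 0.12778 mol → 0.12778 mol Fe, 0.12778 mol O.
CaO: 24.54/56.077 = 0.43761 mol → 0.43761 mol Ca, 0.43761 mol O.
SiO2: 53.90/60.083 = 0.89709 mol → 0.89709 mol Si, 1.79418 mol O.
Total oxygen = 2.67269 mol. Normalization factor = 6/2.67269 = 2.24493.
Mg per 6 O = 0.31312 × 2.24493 = 0.703.

0.703 Mg apfu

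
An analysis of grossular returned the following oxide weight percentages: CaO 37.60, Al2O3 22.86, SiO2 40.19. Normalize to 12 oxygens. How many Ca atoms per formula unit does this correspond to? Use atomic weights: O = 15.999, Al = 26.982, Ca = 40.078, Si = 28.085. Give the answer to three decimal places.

CaO (M=56.077): mol = 0.67051; Ca = 0.67051, O = 0.67051.
Al2O3 (M=101.961): mol = 0.22420; Al = 0.44840, O = 0.67260.
SiO2 (M=60.083): mol = 0.66891; Si = 0.66891, O = 1.33782.
ΣO = 2.68093; factor = 12/ΣO = 4.47606.
Ca apfu = 0.67051 × 4.47606 = 3.001.

3.001 Ca apfu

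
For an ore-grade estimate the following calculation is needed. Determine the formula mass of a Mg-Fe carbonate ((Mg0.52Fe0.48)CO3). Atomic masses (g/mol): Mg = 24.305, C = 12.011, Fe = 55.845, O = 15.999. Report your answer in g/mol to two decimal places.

Mg: 0.52 × 24.305 = 12.6386
Fe: 0.48 × 55.845 = 26.8056
C: 1 × 12.011 = 12.0110
O: 3 × 15.999 = 47.9970
Summing the contributions gives the formula mass.

99.45 g/mol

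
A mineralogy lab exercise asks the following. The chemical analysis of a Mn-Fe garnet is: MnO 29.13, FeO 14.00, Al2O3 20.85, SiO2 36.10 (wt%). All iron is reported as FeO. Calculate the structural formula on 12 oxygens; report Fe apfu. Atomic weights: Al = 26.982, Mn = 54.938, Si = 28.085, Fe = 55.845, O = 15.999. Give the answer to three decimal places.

0.966 Fe apfu

MnO (M=70.937): mol = 0.41065; Mn = 0.41065, O = 0.41065.
FeO (M=71.844): mol = 0.19487; Fe = 0.19487, O = 0.19487.
Al2O3 (M=101.961): mol = 0.20449; Al = 0.40898, O = 0.61347.
SiO2 (M=60.083): mol = 0.60084; Si = 0.60084, O = 1.20168.
ΣO = 2.42067; factor = 12/ΣO = 4.95731.
Fe apfu = 0.19487 × 4.95731 = 0.966.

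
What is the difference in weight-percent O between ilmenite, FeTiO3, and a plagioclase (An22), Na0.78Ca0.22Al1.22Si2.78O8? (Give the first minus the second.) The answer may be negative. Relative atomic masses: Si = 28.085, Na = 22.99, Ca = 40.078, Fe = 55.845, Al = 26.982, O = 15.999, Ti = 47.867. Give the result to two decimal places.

M(FeTiO3) = 151.709 g/mol, so wt% O = 47.997/151.709 × 100 = 31.64%.
M(Na0.78Ca0.22Al1.22Si2.78O8) = 265.736 g/mol, so wt% O = 127.992/265.736 × 100 = 48.17%.
31.64 − 48.17 = -16.53 pp.

-16.53 percentage points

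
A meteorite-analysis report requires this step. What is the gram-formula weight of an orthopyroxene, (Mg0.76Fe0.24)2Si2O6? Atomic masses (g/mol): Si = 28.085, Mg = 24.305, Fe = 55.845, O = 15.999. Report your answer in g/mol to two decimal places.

215.91 g/mol

The formula mass is the sum 1.52×24.305 + 0.48×55.845 + 2×28.085 + 6×15.999.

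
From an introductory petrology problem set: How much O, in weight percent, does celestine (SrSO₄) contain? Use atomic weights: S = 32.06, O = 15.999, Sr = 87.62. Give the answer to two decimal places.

34.84 weight percent

Molar mass of SrSO₄: 1*87.62 + 1*32.06 + 4*15.999 = 183.676 g/mol.
Mass of O per formula unit: 4 × 15.999 = 63.996 g.
Weight fraction O = 63.996 / 183.676 = 0.3484.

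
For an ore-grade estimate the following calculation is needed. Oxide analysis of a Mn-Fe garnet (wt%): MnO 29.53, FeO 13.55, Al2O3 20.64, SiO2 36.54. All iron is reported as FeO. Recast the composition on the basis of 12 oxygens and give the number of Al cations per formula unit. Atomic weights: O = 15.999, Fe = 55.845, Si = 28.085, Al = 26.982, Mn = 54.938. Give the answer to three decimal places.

MnO: 29.53/70.937 = 0.41628 mol → 0.41628 mol Mn, 0.41628 mol O.
FeO: 13.55/71.844 = 0.18860 mol → 0.18860 mol Fe, 0.18860 mol O.
Al2O3: 20.64/101.961 = 0.20243 mol → 0.40486 mol Al, 0.60729 mol O.
SiO2: 36.54/60.083 = 0.60816 mol → 0.60816 mol Si, 1.21632 mol O.
Total oxygen = 2.42849 mol. Normalization factor = 12/2.42849 = 4.94134.
Al per 12 O = 0.40486 × 4.94134 = 2.001.

2.001 Al apfu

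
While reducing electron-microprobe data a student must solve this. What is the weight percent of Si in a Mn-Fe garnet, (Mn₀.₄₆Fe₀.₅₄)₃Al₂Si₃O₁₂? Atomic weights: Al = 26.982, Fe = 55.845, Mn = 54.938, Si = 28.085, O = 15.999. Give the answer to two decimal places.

M((Mn₀.₄₆Fe₀.₅₄)₃Al₂Si₃O₁₂) = 496.490 g/mol.
Si contributes 3 × 28.085 = 84.255 g per mole.
84.255/496.490 = 0.1697 → 16.97%.

16.97 mass %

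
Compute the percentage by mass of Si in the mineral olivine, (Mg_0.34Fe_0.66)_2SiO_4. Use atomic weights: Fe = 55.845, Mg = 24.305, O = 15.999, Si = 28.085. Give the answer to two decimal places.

15.40 weight percent

Formula mass = 0.68*24.305 + 1.32*55.845 + 1*28.085 + 4*15.999 = 182.324 g/mol, of which 28.085 g is Si.
So Si makes up 28.085/182.324 = 0.1540 of the mass, i.e. 15.40%.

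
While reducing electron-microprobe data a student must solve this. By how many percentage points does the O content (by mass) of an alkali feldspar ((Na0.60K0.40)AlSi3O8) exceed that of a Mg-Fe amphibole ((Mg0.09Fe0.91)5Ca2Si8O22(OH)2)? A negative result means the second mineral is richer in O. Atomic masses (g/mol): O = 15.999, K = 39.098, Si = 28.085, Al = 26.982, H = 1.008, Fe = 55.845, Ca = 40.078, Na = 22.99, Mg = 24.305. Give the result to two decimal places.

O in (Na0.60K0.40)AlSi3O8: molar mass 268.662 g/mol; 8×15.999 = 127.992 g → 47.64 wt%.
O in (Mg0.09Fe0.91)5Ca2Si8O22(OH)2: molar mass 955.860 g/mol; 24×15.999 = 383.976 g → 40.17 wt%.
Difference = 47.64 − 40.17 = 7.47 percentage points.

7.47 percentage points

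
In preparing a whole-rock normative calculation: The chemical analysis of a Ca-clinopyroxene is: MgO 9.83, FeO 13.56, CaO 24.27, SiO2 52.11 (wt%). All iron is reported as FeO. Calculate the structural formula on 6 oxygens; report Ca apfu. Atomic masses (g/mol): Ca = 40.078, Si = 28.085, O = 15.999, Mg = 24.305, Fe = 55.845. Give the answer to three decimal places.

MgO: 9.83/40.304 = 0.24390 mol → 0.24390 mol Mg, 0.24390 mol O.
FeO: 13.56/71.844 = 0.18874 mol → 0.18874 mol Fe, 0.18874 mol O.
CaO: 24.27/56.077 = 0.43280 mol → 0.43280 mol Ca, 0.43280 mol O.
SiO2: 52.11/60.083 = 0.86730 mol → 0.86730 mol Si, 1.73460 mol O.
Total oxygen = 2.60004 mol. Normalization factor = 6/2.60004 = 2.30766.
Ca per 6 O = 0.43280 × 2.30766 = 0.999.

0.999 Ca apfu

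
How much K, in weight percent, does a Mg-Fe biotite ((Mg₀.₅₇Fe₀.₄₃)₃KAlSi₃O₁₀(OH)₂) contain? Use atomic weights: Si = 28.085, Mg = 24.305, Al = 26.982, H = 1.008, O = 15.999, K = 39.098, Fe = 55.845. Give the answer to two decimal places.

8.54 weight percent

Formula mass = 1.71·24.305 + 1.29·55.845 + 1·39.098 + 1·26.982 + 3·28.085 + 12·15.999 + 2·1.008 = 457.941 g/mol, of which 39.098 g is K.
So K makes up 39.098/457.941 = 0.0854 of the mass, i.e. 8.54%.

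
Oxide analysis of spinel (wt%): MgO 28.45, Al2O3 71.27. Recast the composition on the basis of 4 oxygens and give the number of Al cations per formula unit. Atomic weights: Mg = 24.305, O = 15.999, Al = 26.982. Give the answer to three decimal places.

1.995 Al apfu

MgO (M=40.304): mol = 0.70589; Mg = 0.70589, O = 0.70589.
Al2O3 (M=101.961): mol = 0.69899; Al = 1.39798, O = 2.09697.
ΣO = 2.80286; factor = 4/ΣO = 1.42711.
Al apfu = 1.39798 × 1.42711 = 1.995.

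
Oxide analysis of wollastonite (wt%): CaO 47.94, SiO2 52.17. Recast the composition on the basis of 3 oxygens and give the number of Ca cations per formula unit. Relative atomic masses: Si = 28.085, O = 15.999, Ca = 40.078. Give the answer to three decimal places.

CaO (M=56.077): mol = 0.85490; Ca = 0.85490, O = 0.85490.
SiO2 (M=60.083): mol = 0.86830; Si = 0.86830, O = 1.73660.
ΣO = 2.59150; factor = 3/ΣO = 1.15763.
Ca apfu = 0.85490 × 1.15763 = 0.990.

0.990 Ca apfu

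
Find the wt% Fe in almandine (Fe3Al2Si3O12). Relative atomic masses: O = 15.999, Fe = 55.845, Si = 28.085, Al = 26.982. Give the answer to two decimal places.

M(Fe3Al2Si3O12) = 497.742 g/mol.
Fe contributes 3 × 55.845 = 167.535 g per mole.
167.535/497.742 = 0.3366 → 33.66%.

33.66 weight percent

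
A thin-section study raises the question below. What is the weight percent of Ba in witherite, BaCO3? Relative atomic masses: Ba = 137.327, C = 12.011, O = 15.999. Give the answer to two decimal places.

69.59 wt%

M(BaCO3) = 197.335 g/mol.
Ba contributes 1 × 137.327 = 137.327 g per mole.
137.327/197.335 = 0.6959 → 69.59%.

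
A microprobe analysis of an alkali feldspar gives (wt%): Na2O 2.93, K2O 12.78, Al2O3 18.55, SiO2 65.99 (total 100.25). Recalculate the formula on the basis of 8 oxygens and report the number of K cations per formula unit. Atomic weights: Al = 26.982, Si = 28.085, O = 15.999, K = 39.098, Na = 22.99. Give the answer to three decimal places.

0.742 K apfu

2.93 wt% Na2O ÷ 61.979 g/mol = 0.04727 mol, giving 0.09454 Na and 0.04727 O.
12.78 wt% K2O ÷ 94.195 g/mol = 0.13568 mol, giving 0.27136 K and 0.13568 O.
18.55 wt% Al2O3 ÷ 101.961 g/mol = 0.18193 mol, giving 0.36386 Al and 0.54579 O.
65.99 wt% SiO2 ÷ 60.083 g/mol = 1.09831 mol, giving 1.09831 Si and 2.19662 O.
Oxygen sums to 2.92536; scaling by 8/2.92536 = 2.73471 puts the formula on 8 O.
K: 0.27136 × 2.73471 = 0.742 atoms per formula unit.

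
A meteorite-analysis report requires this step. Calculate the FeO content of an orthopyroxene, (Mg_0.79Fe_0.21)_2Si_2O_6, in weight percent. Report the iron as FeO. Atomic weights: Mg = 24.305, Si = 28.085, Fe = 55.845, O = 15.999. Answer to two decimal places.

M((Mg_0.79Fe_0.21)_2Si_2O_6) = 214.021 g/mol; M(FeO) = 71.844 g/mol.
Moles FeO per formula unit = 0.42 Fe ÷ 1 = 0.4200.
FeO fraction = (0.4200 × 71.844) / 214.021 = 30.174/214.021 = 0.1410.

14.10 wt%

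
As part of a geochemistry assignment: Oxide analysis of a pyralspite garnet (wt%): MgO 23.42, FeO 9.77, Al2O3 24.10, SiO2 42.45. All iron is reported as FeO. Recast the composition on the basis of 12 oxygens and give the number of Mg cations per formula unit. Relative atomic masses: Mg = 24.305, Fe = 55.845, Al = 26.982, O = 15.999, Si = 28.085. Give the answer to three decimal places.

MgO (M=40.304): mol = 0.58108; Mg = 0.58108, O = 0.58108.
FeO (M=71.844): mol = 0.13599; Fe = 0.13599, O = 0.13599.
Al2O3 (M=101.961): mol = 0.23636; Al = 0.47272, O = 0.70908.
SiO2 (M=60.083): mol = 0.70652; Si = 0.70652, O = 1.41304.
ΣO = 2.83919; factor = 12/ΣO = 4.22656.
Mg apfu = 0.58108 × 4.22656 = 2.456.

2.456 Mg apfu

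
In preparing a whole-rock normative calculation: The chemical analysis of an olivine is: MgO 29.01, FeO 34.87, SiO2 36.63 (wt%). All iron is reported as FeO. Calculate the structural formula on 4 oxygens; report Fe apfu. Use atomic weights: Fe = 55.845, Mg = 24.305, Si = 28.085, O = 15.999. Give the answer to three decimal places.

MgO: 29.01/40.304 = 0.71978 mol → 0.71978 mol Mg, 0.71978 mol O.
FeO: 34.87/71.844 = 0.48536 mol → 0.48536 mol Fe, 0.48536 mol O.
SiO2: 36.63/60.083 = 0.60966 mol → 0.60966 mol Si, 1.21932 mol O.
Total oxygen = 2.42446 mol. Normalization factor = 4/2.42446 = 1.64985.
Fe per 4 O = 0.48536 × 1.64985 = 0.801.

0.801 Fe apfu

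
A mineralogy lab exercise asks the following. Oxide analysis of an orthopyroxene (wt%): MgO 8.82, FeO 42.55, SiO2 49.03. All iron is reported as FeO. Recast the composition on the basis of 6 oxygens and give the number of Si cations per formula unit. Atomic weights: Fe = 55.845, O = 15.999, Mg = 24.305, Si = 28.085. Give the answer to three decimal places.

MgO (M=40.304): mol = 0.21884; Mg = 0.21884, O = 0.21884.
FeO (M=71.844): mol = 0.59226; Fe = 0.59226, O = 0.59226.
SiO2 (M=60.083): mol = 0.81604; Si = 0.81604, O = 1.63208.
ΣO = 2.44318; factor = 6/ΣO = 2.45582.
Si apfu = 0.81604 × 2.45582 = 2.004.

2.004 Si apfu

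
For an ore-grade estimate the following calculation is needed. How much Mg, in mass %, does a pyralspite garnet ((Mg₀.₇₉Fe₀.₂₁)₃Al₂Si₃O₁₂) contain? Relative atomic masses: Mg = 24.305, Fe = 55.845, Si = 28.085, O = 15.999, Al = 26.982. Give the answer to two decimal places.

13.62 mass %

M((Mg₀.₇₉Fe₀.₂₁)₃Al₂Si₃O₁₂) = 422.992 g/mol.
Mg contributes 2.37 × 24.305 = 57.603 g per mole.
57.603/422.992 = 0.1362 → 13.62%.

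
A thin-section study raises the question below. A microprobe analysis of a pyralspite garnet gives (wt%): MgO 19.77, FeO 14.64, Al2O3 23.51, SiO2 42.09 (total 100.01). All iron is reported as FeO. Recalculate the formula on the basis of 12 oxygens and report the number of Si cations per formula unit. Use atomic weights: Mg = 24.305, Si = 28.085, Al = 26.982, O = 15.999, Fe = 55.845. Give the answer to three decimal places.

3.016 Si apfu

19.77 wt% MgO ÷ 40.304 g/mol = 0.49052 mol, giving 0.49052 Mg and 0.49052 O.
14.64 wt% FeO ÷ 71.844 g/mol = 0.20377 mol, giving 0.20377 Fe and 0.20377 O.
23.51 wt% Al2O3 ÷ 101.961 g/mol = 0.23058 mol, giving 0.46116 Al and 0.69174 O.
42.09 wt% SiO2 ÷ 60.083 g/mol = 0.70053 mol, giving 0.70053 Si and 1.40106 O.
Oxygen sums to 2.78709; scaling by 12/2.78709 = 4.30557 puts the formula on 12 O.
Si: 0.70053 × 4.30557 = 3.016 atoms per formula unit.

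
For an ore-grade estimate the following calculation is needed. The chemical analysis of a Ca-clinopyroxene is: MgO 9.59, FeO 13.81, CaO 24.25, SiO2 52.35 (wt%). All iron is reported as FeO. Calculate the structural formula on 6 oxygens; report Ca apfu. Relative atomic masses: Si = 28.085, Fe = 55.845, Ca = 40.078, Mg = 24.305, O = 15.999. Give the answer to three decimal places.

0.996 Ca apfu

9.59 wt% MgO ÷ 40.304 g/mol = 0.23794 mol, giving 0.23794 Mg and 0.23794 O.
13.81 wt% FeO ÷ 71.844 g/mol = 0.19222 mol, giving 0.19222 Fe and 0.19222 O.
24.25 wt% CaO ÷ 56.077 g/mol = 0.43244 mol, giving 0.43244 Ca and 0.43244 O.
52.35 wt% SiO2 ÷ 60.083 g/mol = 0.87129 mol, giving 0.87129 Si and 1.74258 O.
Oxygen sums to 2.60518; scaling by 6/2.60518 = 2.30310 puts the formula on 6 O.
Ca: 0.43244 × 2.30310 = 0.996 atoms per formula unit.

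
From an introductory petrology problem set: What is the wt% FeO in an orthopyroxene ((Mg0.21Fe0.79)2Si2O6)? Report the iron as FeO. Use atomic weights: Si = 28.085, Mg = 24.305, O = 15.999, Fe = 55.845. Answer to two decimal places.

M((Mg0.21Fe0.79)2Si2O6) = 250.607 g/mol; M(FeO) = 71.844 g/mol.
Moles FeO per formula unit = 1.58 Fe ÷ 1 = 1.5800.
FeO fraction = (1.5800 × 71.844) / 250.607 = 113.514/250.607 = 0.4530.

45.30 wt%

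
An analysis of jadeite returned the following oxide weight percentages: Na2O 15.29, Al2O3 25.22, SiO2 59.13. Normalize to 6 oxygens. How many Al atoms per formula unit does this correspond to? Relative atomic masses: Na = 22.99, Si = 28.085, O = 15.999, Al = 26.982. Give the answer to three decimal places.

1.004 Al apfu

Na2O (M=61.979): mol = 0.24670; Na = 0.49340, O = 0.24670.
Al2O3 (M=101.961): mol = 0.24735; Al = 0.49470, O = 0.74205.
SiO2 (M=60.083): mol = 0.98414; Si = 0.98414, O = 1.96828.
ΣO = 2.95703; factor = 6/ΣO = 2.02906.
Al apfu = 0.49470 × 2.02906 = 1.004.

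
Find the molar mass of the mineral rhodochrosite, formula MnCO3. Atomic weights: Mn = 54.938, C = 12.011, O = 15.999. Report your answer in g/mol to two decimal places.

114.95 g/mol

Mn: 1 × 54.938 = 54.9380
C: 1 × 12.011 = 12.0110
O: 3 × 15.999 = 47.9970
Summing the contributions gives the formula mass.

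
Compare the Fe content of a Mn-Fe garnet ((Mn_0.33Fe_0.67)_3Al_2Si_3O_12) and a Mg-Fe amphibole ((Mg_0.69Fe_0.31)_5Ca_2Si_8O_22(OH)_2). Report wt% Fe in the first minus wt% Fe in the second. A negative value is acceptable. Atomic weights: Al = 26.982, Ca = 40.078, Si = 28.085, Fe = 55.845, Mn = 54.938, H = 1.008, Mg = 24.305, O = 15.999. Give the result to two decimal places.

M((Mn_0.33Fe_0.67)_3Al_2Si_3O_12) = 496.844 g/mol, so wt% Fe = 112.248/496.844 × 100 = 22.59%.
M((Mg_0.69Fe_0.31)_5Ca_2Si_8O_22(OH)_2) = 861.240 g/mol, so wt% Fe = 86.560/861.240 × 100 = 10.05%.
22.59 − 10.05 = 12.54 pp.

12.54 percentage points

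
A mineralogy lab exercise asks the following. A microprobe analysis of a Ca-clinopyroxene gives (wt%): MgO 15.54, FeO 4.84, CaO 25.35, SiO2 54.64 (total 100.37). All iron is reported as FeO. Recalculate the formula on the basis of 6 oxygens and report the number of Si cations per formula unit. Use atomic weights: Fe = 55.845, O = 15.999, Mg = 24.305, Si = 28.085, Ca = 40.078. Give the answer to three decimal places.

2.003 Si apfu

MgO (M=40.304): mol = 0.38557; Mg = 0.38557, O = 0.38557.
FeO (M=71.844): mol = 0.06737; Fe = 0.06737, O = 0.06737.
CaO (M=56.077): mol = 0.45206; Ca = 0.45206, O = 0.45206.
SiO2 (M=60.083): mol = 0.90941; Si = 0.90941, O = 1.81882.
ΣO = 2.72382; factor = 6/ΣO = 2.20279.
Si apfu = 0.90941 × 2.20279 = 2.003.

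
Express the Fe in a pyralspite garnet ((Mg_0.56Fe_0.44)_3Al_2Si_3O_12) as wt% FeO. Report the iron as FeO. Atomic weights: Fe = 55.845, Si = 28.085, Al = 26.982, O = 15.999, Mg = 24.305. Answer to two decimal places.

21.32 wt%

Formula mass = 444.755 g/mol.
1.32 Fe → 1.3200 mol FeO per formula unit; M(FeO) = 71.844, so FeO mass = 94.834 g.
94.834/444.755 × 100 = 21.32 wt%.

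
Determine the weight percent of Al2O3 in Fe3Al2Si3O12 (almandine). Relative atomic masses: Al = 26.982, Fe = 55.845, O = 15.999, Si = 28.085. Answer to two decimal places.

Molar mass of Fe3Al2Si3O12 = 3×55.845 + 2×26.982 + 3×28.085 + 12×15.999 = 497.742 g/mol.
Each formula unit contains 2 Al, equivalent to 2/2 = 1.0000 mol Al2O3.
M(Al2O3) = 2×26.982 + 3×15.999 = 101.961 g/mol.
Mass of Al2O3 per formula unit = 1.0000 × 101.961 = 101.961 g.
Al2O3 wt% = 101.961 / 497.742 × 100 = 20.48%.

20.48 wt%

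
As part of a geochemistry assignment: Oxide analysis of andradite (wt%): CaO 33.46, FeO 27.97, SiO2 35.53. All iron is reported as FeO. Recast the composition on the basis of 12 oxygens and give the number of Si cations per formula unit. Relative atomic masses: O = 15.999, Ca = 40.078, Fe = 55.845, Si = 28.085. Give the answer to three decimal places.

CaO: 33.46/56.077 = 0.59668 mol → 0.59668 mol Ca, 0.59668 mol O.
FeO: 27.97/71.844 = 0.38932 mol → 0.38932 mol Fe, 0.38932 mol O.
SiO2: 35.53/60.083 = 0.59135 mol → 0.59135 mol Si, 1.18270 mol O.
Total oxygen = 2.16870 mol. Normalization factor = 12/2.16870 = 5.53327.
Si per 12 O = 0.59135 × 5.53327 = 3.272.

3.272 Si apfu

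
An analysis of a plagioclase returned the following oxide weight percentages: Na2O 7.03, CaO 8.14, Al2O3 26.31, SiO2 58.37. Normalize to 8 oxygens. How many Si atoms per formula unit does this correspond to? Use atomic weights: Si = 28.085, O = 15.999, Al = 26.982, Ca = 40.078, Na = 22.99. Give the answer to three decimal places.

Na2O: 7.03/61.979 = 0.11343 mol → 0.22686 mol Na, 0.11343 mol O.
CaO: 8.14/56.077 = 0.14516 mol → 0.14516 mol Ca, 0.14516 mol O.
Al2O3: 26.31/101.961 = 0.25804 mol → 0.51608 mol Al, 0.77412 mol O.
SiO2: 58.37/60.083 = 0.97149 mol → 0.97149 mol Si, 1.94298 mol O.
Total oxygen = 2.97569 mol. Normalization factor = 8/2.97569 = 2.68845.
Si per 8 O = 0.97149 × 2.68845 = 2.612.

2.612 Si apfu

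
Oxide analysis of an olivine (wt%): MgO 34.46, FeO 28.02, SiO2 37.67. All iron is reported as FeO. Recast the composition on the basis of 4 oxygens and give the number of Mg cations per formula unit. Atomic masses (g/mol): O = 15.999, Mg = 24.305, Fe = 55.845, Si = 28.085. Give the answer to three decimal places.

1.369 Mg apfu

34.46 wt% MgO ÷ 40.304 g/mol = 0.85500 mol, giving 0.85500 Mg and 0.85500 O.
28.02 wt% FeO ÷ 71.844 g/mol = 0.39001 mol, giving 0.39001 Fe and 0.39001 O.
37.67 wt% SiO2 ÷ 60.083 g/mol = 0.62697 mol, giving 0.62697 Si and 1.25394 O.
Oxygen sums to 2.49895; scaling by 4/2.49895 = 1.60067 puts the formula on 4 O.
Mg: 0.85500 × 1.60067 = 1.369 atoms per formula unit.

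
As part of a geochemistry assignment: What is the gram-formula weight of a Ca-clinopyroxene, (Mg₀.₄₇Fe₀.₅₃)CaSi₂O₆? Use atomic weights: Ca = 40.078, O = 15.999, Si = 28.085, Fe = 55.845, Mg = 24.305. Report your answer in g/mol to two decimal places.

The formula mass is the sum 0.47×24.305 + 0.53×55.845 + 1×40.078 + 2×28.085 + 6×15.999.

233.26 g/mol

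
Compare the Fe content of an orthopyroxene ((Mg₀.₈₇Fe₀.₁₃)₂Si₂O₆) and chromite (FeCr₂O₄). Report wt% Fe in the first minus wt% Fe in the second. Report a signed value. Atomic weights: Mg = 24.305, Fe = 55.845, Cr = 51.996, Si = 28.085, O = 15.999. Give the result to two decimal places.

-18.00 percentage points

M((Mg₀.₈₇Fe₀.₁₃)₂Si₂O₆) = 208.974 g/mol, so wt% Fe = 14.520/208.974 × 100 = 6.95%.
M(FeCr₂O₄) = 223.833 g/mol, so wt% Fe = 55.845/223.833 × 100 = 24.95%.
6.95 − 24.95 = -18.00 pp.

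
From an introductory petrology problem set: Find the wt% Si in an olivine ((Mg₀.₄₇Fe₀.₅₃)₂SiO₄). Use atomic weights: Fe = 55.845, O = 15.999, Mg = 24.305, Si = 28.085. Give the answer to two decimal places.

Molar mass of (Mg₀.₄₇Fe₀.₅₃)₂SiO₄: 0.94×24.305 + 1.06×55.845 + 1×28.085 + 4×15.999 = 174.123 g/mol.
Mass of Si per formula unit: 1 × 28.085 = 28.085 g.
Weight fraction Si = 28.085 / 174.123 = 0.1613.

16.13 weight percent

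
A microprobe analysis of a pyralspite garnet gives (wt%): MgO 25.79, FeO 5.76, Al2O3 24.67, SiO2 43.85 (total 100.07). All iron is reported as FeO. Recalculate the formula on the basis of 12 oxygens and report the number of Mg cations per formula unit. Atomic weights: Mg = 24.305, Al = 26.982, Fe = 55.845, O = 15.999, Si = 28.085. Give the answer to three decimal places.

MgO: 25.79/40.304 = 0.63989 mol → 0.63989 mol Mg, 0.63989 mol O.
FeO: 5.76/71.844 = 0.08017 mol → 0.08017 mol Fe, 0.08017 mol O.
Al2O3: 24.67/101.961 = 0.24196 mol → 0.48392 mol Al, 0.72588 mol O.
SiO2: 43.85/60.083 = 0.72982 mol → 0.72982 mol Si, 1.45964 mol O.
Total oxygen = 2.90558 mol. Normalization factor = 12/2.90558 = 4.12998.
Mg per 12 O = 0.63989 × 4.12998 = 2.643.

2.643 Mg apfu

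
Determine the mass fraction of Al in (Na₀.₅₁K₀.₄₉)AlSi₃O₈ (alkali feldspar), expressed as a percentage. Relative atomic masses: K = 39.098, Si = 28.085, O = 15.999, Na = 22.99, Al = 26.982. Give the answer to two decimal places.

9.99 weight percent

M((Na₀.₅₁K₀.₄₉)AlSi₃O₈) = 270.112 g/mol.
Al contributes 1 × 26.982 = 26.982 g per mole.
26.982/270.112 = 0.0999 → 9.99%.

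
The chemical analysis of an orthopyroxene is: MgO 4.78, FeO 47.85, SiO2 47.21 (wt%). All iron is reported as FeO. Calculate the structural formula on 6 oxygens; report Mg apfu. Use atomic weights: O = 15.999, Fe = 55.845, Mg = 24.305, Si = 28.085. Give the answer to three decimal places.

0.302 Mg apfu

4.78 wt% MgO ÷ 40.304 g/mol = 0.11860 mol, giving 0.11860 Mg and 0.11860 O.
47.85 wt% FeO ÷ 71.844 g/mol = 0.66603 mol, giving 0.66603 Fe and 0.66603 O.
47.21 wt% SiO2 ÷ 60.083 g/mol = 0.78575 mol, giving 0.78575 Si and 1.57150 O.
Oxygen sums to 2.35613; scaling by 6/2.35613 = 2.54655 puts the formula on 6 O.
Mg: 0.11860 × 2.54655 = 0.302 atoms per formula unit.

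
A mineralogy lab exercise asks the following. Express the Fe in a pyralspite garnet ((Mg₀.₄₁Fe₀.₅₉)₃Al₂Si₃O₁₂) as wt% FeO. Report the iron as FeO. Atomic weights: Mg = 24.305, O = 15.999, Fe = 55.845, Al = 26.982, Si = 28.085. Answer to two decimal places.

27.71 wt%

Formula mass = 458.948 g/mol.
1.77 Fe → 1.7700 mol FeO per formula unit; M(FeO) = 71.844, so FeO mass = 127.164 g.
127.164/458.948 × 100 = 27.71 wt%.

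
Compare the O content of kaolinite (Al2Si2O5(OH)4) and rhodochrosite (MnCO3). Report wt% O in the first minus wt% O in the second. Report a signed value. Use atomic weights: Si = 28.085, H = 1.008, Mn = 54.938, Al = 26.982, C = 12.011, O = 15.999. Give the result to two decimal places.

O in Al2Si2O5(OH)4: molar mass 258.157 g/mol; 9×15.999 = 143.991 g → 55.78 wt%.
O in MnCO3: molar mass 114.946 g/mol; 3×15.999 = 47.997 g → 41.76 wt%.
Difference = 55.78 − 41.76 = 14.02 percentage points.

14.02 percentage points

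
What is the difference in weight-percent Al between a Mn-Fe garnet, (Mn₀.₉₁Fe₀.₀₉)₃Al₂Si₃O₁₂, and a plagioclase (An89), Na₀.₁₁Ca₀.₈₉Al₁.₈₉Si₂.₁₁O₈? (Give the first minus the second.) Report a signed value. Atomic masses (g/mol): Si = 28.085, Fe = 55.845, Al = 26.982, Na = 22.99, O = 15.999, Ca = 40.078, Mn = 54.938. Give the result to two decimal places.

-7.55 percentage points

Al in (Mn₀.₉₁Fe₀.₀₉)₃Al₂Si₃O₁₂: molar mass 495.266 g/mol; 2×26.982 = 53.964 g → 10.90 wt%.
Al in Na₀.₁₁Ca₀.₈₉Al₁.₈₉Si₂.₁₁O₈: molar mass 276.446 g/mol; 1.89×26.982 = 50.996 g → 18.45 wt%.
Difference = 10.90 − 18.45 = -7.55 percentage points.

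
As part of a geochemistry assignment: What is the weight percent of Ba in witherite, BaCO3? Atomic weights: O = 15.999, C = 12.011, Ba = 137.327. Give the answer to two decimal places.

Formula mass = 1·137.327 + 1·12.011 + 3·15.999 = 197.335 g/mol, of which 137.327 g is Ba.
So Ba makes up 137.327/197.335 = 0.6959 of the mass, i.e. 69.59%.

69.59 weight percent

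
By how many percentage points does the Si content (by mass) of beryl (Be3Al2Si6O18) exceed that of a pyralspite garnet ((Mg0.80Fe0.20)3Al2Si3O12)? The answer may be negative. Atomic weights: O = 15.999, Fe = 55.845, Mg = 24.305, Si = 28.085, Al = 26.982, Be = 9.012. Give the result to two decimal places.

11.39 percentage points

First mineral: 168.510 g Si in 537.492 g formula = 31.35 wt% Si.
Second mineral: 84.255 g Si in 422.046 g formula = 19.96 wt% Si.
31.35% − 19.96% gives a difference of 11.39 percentage points.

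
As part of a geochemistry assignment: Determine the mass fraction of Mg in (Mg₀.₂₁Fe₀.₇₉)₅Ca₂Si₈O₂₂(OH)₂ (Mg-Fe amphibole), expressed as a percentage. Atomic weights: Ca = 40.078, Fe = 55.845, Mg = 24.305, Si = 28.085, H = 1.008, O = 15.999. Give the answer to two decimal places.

M((Mg₀.₂₁Fe₀.₇₉)₅Ca₂Si₈O₂₂(OH)₂) = 936.936 g/mol.
Mg contributes 1.05 × 24.305 = 25.520 g per mole.
25.520/936.936 = 0.0272 → 2.72%.

2.72 mass %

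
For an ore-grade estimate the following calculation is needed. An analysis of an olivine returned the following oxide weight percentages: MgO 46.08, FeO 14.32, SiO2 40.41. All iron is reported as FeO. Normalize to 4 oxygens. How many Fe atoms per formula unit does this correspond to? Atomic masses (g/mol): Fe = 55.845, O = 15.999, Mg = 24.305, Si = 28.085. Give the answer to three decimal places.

MgO: 46.08/40.304 = 1.14331 mol → 1.14331 mol Mg, 1.14331 mol O.
FeO: 14.32/71.844 = 0.19932 mol → 0.19932 mol Fe, 0.19932 mol O.
SiO2: 40.41/60.083 = 0.67257 mol → 0.67257 mol Si, 1.34514 mol O.
Total oxygen = 2.68777 mol. Normalization factor = 4/2.68777 = 1.48822.
Fe per 4 O = 0.19932 × 1.48822 = 0.297.

0.297 Fe apfu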